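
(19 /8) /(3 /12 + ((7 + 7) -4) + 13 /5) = 95 /514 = 0.18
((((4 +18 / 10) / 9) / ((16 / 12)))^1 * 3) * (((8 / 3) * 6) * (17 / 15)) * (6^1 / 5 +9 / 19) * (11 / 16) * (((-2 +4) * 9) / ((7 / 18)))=23280939 / 16625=1400.36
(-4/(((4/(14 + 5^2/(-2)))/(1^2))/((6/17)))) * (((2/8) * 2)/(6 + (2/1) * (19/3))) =-27/1904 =-0.01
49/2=24.50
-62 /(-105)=62 /105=0.59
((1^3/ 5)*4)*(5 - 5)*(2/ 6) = 0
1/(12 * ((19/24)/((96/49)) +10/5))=192/5539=0.03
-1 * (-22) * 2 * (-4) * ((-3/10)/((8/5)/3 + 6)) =396/49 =8.08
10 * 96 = 960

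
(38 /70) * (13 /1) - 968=-33633 /35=-960.94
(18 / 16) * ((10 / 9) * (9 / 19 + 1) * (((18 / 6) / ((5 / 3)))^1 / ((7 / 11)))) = 99 / 19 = 5.21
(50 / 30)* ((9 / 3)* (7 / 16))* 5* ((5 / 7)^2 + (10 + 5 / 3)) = 22375 / 168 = 133.18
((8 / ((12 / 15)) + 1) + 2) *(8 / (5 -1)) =26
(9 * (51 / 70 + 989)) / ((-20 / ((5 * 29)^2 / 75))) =-174795963 / 1400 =-124854.26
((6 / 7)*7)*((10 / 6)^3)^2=31250 / 243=128.60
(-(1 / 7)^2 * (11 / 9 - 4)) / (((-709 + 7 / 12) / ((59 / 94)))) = -2950 / 58733409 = -0.00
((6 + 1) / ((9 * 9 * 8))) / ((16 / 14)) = 49 / 5184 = 0.01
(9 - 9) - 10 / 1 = -10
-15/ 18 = -5/ 6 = -0.83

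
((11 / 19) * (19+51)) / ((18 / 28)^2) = 150920 / 1539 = 98.06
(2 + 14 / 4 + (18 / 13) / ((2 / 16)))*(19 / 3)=8189 / 78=104.99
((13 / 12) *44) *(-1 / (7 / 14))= -286 / 3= -95.33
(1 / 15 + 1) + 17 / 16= 511 / 240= 2.13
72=72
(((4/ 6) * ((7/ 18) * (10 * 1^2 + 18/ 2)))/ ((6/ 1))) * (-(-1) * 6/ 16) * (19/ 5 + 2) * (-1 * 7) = -26999/ 2160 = -12.50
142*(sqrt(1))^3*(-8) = -1136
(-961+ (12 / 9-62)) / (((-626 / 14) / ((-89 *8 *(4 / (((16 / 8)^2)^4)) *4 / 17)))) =-59.81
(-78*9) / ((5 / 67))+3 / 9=-141097 / 15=-9406.47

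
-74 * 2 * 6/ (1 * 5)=-888/ 5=-177.60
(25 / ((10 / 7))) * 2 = 35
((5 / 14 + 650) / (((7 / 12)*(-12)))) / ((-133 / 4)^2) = -72840 / 866761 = -0.08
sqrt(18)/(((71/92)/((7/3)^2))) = 4508* sqrt(2)/213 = 29.93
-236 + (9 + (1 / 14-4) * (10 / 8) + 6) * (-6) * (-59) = 93397 / 28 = 3335.61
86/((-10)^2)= 43/50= 0.86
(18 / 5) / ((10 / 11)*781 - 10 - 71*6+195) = 0.01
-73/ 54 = -1.35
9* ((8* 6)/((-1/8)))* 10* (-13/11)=40843.64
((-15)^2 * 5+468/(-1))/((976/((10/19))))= 3285/9272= 0.35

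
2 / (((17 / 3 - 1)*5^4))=3 / 4375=0.00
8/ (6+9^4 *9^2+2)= 8/ 531449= 0.00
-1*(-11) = 11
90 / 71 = 1.27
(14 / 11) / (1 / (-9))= -126 / 11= -11.45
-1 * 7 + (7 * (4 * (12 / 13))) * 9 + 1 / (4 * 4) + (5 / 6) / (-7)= 985241 / 4368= 225.56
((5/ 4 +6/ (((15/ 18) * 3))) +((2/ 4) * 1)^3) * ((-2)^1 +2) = 0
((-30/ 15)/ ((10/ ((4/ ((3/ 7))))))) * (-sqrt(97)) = 18.38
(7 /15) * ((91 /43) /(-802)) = -637 /517290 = -0.00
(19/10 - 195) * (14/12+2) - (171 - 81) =-42089/60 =-701.48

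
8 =8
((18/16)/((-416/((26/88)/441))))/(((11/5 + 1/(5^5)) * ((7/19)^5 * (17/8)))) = -7737809375/135541948405248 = -0.00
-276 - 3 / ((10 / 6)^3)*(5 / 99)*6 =-75954 / 275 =-276.20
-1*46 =-46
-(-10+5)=5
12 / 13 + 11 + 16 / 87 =13693 / 1131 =12.11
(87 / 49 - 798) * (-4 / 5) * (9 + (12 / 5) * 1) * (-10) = -3558168 / 49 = -72615.67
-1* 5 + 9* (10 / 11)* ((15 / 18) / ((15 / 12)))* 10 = 545 / 11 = 49.55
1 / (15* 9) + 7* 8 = 7561 / 135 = 56.01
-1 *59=-59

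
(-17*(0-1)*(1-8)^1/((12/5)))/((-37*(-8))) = -595/3552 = -0.17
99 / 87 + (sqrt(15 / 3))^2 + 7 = 381 / 29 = 13.14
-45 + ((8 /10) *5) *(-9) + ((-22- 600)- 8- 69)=-780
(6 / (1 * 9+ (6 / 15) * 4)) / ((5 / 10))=60 / 53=1.13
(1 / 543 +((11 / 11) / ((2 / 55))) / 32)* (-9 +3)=-29929 / 5792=-5.17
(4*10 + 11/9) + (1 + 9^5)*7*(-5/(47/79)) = -1469441813/423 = -3473857.71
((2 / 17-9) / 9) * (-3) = 151 / 51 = 2.96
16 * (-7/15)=-112/15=-7.47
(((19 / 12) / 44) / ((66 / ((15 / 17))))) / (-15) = -19 / 592416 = -0.00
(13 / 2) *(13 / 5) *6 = 507 / 5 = 101.40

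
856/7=122.29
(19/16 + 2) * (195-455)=-3315/4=-828.75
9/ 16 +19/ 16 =7/ 4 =1.75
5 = 5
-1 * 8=-8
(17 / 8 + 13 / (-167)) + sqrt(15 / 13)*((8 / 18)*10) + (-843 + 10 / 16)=-561339 / 668 + 40*sqrt(195) / 117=-835.55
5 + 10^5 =100005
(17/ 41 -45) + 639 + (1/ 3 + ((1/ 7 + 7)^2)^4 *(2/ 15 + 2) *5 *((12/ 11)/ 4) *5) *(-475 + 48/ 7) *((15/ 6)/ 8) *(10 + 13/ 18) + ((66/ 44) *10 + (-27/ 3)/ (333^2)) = -3328069073355691813721841515/ 21526632299807712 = -154602402596.22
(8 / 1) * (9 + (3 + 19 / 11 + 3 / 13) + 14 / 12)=51908 / 429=121.00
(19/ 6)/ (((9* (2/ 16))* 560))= 19/ 3780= 0.01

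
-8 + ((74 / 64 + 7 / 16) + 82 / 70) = -5863 / 1120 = -5.23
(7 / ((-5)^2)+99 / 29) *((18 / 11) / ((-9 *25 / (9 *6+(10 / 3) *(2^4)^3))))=-7594808 / 20625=-368.23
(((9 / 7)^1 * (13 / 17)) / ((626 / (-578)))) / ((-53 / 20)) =39780 / 116123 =0.34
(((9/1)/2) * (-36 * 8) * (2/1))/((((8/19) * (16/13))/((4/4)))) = -20007/4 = -5001.75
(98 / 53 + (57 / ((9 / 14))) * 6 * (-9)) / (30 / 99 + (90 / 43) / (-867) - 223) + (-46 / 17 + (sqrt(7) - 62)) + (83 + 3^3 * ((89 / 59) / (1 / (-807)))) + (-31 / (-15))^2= -35855133639125077763 / 1092341853915075 + sqrt(7)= -32821.45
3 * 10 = 30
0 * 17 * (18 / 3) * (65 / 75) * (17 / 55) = 0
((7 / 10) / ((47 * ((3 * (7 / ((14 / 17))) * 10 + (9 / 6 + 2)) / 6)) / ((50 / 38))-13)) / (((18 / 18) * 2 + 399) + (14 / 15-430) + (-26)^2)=3150 / 4449173539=0.00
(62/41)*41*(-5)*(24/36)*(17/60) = -527/9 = -58.56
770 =770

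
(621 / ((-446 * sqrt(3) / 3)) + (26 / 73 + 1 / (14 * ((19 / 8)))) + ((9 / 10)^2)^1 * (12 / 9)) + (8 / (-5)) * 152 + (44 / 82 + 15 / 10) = -4770800739 / 19903450 - 621 * sqrt(3) / 446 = -242.11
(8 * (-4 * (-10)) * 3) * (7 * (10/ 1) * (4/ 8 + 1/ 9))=123200/ 3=41066.67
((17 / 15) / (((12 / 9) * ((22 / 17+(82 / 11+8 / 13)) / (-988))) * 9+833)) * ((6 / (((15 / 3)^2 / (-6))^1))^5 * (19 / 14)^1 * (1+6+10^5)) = -195468188173870689792 / 170936851708984375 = -1143.51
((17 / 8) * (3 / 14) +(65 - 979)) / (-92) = 102317 / 10304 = 9.93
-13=-13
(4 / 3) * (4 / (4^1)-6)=-20 / 3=-6.67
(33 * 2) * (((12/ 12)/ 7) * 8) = 528/ 7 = 75.43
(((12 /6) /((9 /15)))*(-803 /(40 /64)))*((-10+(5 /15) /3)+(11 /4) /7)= 7686316 /189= 40668.34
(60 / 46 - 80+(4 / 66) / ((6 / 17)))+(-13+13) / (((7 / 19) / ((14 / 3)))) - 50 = -292649 / 2277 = -128.52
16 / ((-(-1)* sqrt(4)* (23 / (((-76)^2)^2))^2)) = 8904278299639808 / 529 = 16832284120302.09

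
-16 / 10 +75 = 367 / 5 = 73.40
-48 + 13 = -35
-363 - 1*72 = -435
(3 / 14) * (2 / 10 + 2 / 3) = 13 / 70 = 0.19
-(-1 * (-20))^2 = -400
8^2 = 64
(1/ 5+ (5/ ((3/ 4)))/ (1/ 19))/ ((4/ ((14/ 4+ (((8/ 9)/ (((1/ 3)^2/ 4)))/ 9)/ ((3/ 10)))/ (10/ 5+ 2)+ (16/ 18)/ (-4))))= 1486243/ 12960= 114.68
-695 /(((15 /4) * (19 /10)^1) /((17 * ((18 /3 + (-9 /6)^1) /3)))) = -47260 /19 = -2487.37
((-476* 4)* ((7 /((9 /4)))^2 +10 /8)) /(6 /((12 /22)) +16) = -1685516 /2187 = -770.70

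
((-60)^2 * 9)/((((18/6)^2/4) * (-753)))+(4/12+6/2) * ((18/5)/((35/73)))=51876/8785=5.91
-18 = -18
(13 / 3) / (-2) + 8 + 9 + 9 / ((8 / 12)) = 85 / 3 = 28.33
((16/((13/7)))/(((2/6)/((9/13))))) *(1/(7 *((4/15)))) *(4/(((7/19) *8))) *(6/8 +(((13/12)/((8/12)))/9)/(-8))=9.46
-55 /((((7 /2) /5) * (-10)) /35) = 275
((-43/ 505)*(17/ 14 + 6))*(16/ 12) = -0.82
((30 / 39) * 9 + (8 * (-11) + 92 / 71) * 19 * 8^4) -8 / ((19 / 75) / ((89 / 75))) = -118334418134 / 17537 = -6747700.18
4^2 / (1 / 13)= 208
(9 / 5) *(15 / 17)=27 / 17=1.59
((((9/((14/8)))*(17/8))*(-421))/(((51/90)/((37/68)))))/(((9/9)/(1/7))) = -2102895/3332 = -631.12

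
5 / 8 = 0.62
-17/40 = -0.42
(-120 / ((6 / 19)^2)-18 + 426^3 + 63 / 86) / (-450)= -19945349293 / 116100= -171794.57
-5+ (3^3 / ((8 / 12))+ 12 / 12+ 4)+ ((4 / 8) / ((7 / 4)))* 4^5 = 4663 / 14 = 333.07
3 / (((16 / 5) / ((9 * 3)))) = 405 / 16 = 25.31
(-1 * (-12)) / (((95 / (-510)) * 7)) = -1224 / 133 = -9.20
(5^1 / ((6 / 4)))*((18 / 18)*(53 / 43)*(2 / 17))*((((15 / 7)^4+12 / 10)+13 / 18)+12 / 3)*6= 78.32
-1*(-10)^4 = -10000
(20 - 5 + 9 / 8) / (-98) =-129 / 784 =-0.16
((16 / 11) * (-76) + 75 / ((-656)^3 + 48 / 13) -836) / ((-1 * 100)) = 694746447619 / 73398107200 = 9.47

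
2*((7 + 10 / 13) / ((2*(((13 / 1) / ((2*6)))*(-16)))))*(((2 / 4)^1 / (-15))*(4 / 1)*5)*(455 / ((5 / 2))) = 707 / 13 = 54.38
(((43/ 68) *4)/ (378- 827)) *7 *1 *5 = -1505/ 7633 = -0.20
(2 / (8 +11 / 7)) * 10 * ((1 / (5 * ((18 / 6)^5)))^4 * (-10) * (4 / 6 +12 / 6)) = -448 / 17521091615025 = -0.00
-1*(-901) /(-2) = -901 /2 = -450.50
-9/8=-1.12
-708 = -708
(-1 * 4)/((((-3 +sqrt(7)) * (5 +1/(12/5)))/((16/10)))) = 192 * sqrt(7)/325 +576/325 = 3.34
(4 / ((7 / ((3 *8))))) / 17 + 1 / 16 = 1655 / 1904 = 0.87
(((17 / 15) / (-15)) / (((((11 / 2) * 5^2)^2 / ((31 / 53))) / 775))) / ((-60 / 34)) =555458 / 541096875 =0.00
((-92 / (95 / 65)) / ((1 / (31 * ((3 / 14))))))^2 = 3092916996 / 17689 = 174849.74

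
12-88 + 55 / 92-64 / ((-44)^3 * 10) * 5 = -9233101 / 122452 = -75.40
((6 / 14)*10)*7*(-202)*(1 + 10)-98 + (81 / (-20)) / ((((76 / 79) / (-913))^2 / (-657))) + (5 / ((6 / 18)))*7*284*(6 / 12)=276845029352033 / 115520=2396511680.68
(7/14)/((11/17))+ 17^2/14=1649/77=21.42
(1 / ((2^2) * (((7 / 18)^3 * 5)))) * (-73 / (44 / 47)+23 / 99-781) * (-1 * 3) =82635309 / 37730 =2190.18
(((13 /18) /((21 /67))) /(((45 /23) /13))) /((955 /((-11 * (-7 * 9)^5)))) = 1671400247517 /9550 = 175015732.72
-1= -1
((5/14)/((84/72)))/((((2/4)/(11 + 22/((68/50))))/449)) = 7470.76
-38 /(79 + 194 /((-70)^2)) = -93100 /193647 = -0.48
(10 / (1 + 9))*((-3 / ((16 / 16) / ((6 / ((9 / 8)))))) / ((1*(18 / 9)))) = -8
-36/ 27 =-4/ 3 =-1.33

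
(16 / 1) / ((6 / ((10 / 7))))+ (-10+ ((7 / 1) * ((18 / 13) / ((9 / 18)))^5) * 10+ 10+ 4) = 88946170772 / 7797153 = 11407.52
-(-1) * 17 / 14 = 17 / 14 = 1.21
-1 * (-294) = 294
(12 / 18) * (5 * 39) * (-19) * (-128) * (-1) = -316160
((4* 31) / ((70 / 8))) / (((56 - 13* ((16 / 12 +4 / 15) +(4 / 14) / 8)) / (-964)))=-1912576 / 4863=-393.29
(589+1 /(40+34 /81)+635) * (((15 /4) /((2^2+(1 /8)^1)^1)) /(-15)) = -1335819 /18007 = -74.18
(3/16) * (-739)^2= 102397.69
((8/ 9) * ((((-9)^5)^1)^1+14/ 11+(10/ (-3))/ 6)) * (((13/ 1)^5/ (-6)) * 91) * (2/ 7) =84448824589.66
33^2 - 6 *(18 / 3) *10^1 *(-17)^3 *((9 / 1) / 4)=3980619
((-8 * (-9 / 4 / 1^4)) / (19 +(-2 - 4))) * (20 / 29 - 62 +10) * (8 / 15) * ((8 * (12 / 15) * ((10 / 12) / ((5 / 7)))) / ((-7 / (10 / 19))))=761856 / 35815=21.27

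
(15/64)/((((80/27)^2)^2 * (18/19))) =3365793/1048576000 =0.00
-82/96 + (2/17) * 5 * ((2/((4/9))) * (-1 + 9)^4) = 8846663/816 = 10841.50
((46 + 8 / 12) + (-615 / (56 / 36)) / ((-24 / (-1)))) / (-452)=-0.07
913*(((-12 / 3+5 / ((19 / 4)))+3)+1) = 18260 / 19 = 961.05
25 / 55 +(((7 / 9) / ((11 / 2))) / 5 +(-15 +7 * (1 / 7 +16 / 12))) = -2071 / 495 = -4.18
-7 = -7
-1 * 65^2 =-4225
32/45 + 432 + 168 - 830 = -10318/45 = -229.29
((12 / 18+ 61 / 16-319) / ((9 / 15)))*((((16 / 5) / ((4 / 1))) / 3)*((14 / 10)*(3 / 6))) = -105679 / 1080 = -97.85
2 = 2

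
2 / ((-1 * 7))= -2 / 7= -0.29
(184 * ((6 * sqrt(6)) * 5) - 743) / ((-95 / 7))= 5201 / 95 - 7728 * sqrt(6) / 19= -941.55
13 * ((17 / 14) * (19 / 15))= 4199 / 210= 20.00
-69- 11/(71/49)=-5438/71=-76.59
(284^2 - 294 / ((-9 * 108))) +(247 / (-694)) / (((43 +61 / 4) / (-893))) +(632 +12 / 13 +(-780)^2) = 689694.68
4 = 4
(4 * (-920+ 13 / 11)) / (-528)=3369 / 484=6.96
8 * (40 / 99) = 3.23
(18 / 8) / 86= 9 / 344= 0.03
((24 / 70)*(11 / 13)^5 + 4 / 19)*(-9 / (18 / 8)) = -354802592 / 246909845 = -1.44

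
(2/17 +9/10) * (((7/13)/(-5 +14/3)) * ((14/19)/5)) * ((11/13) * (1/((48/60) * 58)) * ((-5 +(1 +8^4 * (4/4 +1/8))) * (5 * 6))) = -965945673/1583023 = -610.19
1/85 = 0.01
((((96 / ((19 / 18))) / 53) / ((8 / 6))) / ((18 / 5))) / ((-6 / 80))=-4800 / 1007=-4.77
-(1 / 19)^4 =-1 / 130321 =-0.00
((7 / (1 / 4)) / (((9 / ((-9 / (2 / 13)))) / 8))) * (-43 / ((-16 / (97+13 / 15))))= -5744284 / 15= -382952.27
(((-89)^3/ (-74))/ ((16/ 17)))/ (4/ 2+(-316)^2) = 7921/ 78144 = 0.10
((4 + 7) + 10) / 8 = 21 / 8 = 2.62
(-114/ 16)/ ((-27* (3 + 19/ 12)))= 19/ 330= 0.06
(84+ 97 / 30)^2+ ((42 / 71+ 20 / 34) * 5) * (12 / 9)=8274911623 / 1086300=7617.52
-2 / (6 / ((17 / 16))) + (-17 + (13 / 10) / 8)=-17.19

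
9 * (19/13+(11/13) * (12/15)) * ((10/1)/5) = 2502/65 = 38.49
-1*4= -4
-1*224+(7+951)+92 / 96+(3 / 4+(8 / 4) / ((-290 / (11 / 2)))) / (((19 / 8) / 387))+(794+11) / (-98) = 390069431 / 462840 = 842.77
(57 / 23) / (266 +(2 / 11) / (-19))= 11913 / 1278616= 0.01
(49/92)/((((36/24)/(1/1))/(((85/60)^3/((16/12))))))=240737/317952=0.76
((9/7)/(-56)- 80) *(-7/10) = 31369/560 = 56.02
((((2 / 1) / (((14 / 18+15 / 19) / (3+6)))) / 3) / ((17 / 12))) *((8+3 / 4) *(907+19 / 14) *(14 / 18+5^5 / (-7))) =-76317832665 / 7973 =-9572034.70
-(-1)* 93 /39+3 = 70 /13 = 5.38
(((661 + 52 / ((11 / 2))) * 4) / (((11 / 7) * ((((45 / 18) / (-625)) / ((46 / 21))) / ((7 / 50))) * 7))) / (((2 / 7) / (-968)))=189980000 / 3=63326666.67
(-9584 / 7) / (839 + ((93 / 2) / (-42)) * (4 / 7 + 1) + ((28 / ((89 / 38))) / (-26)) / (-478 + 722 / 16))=-1075203543232 / 657510847349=-1.64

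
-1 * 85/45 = -17/9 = -1.89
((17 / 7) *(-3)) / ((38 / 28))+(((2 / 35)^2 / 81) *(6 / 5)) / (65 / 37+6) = -4841182126 / 901789875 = -5.37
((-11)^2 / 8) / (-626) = -121 / 5008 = -0.02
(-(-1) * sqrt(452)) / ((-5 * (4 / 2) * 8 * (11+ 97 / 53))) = -53 * sqrt(113) / 27200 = -0.02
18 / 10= 9 / 5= 1.80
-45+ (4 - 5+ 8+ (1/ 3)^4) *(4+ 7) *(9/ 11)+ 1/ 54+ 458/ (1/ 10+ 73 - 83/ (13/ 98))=67113263/ 3879198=17.30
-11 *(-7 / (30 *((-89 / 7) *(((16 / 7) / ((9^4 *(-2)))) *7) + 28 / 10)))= 1178793 / 1293076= 0.91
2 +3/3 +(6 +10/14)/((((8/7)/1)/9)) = 55.88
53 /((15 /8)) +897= 13879 /15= 925.27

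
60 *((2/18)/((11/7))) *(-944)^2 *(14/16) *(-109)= -360572528.48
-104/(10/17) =-884/5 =-176.80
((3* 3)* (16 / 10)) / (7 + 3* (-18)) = -72 / 235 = -0.31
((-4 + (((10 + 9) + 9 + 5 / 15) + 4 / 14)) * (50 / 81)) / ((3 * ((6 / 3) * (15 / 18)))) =5170 / 1701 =3.04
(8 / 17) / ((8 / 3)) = 3 / 17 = 0.18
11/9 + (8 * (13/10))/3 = 4.69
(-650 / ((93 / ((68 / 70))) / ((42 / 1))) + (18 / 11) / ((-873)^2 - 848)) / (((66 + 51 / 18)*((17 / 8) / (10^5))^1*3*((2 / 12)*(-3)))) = 236886284422400000 / 1822629280241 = 129969.54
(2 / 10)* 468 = 93.60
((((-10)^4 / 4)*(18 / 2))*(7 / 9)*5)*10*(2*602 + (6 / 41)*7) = 43230250000 / 41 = 1054396341.46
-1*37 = -37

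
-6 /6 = -1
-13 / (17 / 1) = -13 / 17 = -0.76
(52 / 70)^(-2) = 1225 / 676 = 1.81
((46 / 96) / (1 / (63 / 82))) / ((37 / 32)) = 483 / 1517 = 0.32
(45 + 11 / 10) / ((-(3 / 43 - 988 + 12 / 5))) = 0.05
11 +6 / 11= 127 / 11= 11.55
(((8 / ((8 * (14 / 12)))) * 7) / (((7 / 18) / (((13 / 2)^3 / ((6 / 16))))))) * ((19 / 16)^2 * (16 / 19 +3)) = 27425151 / 448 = 61216.85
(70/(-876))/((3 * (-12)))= 35/15768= 0.00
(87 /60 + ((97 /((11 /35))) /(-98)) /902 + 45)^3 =4196246753640188569239 /41879530198583000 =100198.04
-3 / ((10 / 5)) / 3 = -1 / 2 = -0.50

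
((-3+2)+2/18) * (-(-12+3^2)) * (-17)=136/3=45.33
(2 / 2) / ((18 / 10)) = 5 / 9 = 0.56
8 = 8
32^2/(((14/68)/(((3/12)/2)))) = 4352/7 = 621.71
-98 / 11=-8.91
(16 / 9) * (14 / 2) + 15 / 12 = 493 / 36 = 13.69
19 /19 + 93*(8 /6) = 125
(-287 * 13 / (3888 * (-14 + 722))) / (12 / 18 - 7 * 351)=3731 / 6761558592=0.00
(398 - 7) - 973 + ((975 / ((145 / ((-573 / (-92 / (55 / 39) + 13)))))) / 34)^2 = -27411651528927 / 47483024836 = -577.29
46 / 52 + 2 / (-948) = 2719 / 3081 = 0.88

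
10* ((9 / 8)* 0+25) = 250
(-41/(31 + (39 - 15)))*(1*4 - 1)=-123/55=-2.24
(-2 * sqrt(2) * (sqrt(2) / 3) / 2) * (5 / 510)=-1 / 153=-0.01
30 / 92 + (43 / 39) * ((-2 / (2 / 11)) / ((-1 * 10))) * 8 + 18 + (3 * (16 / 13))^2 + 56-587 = -489.34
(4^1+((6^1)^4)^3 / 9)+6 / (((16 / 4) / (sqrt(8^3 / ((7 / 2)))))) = 48 * sqrt(7) / 7+241864708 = 241864726.14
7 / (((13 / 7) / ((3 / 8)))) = 147 / 104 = 1.41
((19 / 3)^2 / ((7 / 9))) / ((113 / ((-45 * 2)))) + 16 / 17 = -539674 / 13447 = -40.13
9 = 9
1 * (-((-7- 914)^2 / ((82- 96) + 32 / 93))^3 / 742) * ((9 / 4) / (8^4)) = 177424720.13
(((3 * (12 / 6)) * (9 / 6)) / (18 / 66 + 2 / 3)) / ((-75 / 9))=-891 / 775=-1.15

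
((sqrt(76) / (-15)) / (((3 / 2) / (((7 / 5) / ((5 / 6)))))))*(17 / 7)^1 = -136*sqrt(19) / 375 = -1.58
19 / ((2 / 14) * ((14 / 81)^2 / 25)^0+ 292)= 133 / 2045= 0.07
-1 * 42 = -42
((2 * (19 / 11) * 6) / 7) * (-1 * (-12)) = 2736 / 77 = 35.53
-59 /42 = -1.40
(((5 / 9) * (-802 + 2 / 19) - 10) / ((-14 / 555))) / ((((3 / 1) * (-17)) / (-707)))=727687325 / 2907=250322.44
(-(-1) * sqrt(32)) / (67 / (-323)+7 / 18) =23256 * sqrt(2) / 1055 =31.17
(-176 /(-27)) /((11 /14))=224 /27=8.30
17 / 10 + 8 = 9.70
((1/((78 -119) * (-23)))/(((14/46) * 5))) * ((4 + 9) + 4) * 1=17/1435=0.01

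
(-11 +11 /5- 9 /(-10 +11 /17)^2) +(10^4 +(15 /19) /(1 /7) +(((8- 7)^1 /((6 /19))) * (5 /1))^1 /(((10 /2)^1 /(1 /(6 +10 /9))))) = 341474275823 /34157440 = 9997.07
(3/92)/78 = 1/2392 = 0.00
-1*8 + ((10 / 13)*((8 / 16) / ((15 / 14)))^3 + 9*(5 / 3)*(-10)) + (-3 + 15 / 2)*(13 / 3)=-2429303 / 17550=-138.42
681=681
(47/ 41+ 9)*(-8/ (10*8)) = -208/ 205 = -1.01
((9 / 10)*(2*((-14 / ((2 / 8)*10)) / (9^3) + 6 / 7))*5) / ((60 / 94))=509339 / 42525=11.98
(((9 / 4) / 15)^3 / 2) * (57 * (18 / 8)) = 13851 / 64000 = 0.22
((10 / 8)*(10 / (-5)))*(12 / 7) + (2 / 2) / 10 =-293 / 70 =-4.19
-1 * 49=-49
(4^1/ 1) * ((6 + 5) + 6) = 68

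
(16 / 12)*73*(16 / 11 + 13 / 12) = 247.02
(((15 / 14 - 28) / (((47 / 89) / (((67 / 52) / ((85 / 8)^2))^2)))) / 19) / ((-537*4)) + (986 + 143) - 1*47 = 2464734252896869238 / 2277942932094375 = 1082.00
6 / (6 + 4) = 3 / 5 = 0.60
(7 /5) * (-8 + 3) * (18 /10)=-63 /5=-12.60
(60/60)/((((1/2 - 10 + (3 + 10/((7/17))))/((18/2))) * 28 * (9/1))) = 1/498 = 0.00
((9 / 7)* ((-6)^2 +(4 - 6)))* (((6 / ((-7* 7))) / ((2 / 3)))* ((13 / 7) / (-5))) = 35802 / 12005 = 2.98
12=12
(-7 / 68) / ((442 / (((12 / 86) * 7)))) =-147 / 646204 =-0.00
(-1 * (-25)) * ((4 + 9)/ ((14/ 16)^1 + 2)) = 2600/ 23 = 113.04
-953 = -953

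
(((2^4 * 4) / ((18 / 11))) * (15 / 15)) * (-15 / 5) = -117.33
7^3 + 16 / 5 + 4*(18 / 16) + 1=3517 / 10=351.70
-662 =-662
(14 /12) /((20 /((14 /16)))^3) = 2401 /24576000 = 0.00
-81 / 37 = -2.19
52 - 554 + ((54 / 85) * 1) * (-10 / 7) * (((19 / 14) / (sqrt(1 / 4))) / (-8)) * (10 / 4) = -1670099 / 3332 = -501.23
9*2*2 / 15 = 12 / 5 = 2.40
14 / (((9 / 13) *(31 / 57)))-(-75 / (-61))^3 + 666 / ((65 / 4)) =104703281707 / 1372100145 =76.31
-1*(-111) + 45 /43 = 4818 /43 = 112.05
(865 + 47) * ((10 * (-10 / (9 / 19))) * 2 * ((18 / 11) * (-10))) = 69312000 / 11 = 6301090.91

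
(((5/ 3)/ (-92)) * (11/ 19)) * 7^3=-18865/ 5244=-3.60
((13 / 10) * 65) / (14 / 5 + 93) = 845 / 958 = 0.88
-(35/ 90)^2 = -49/ 324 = -0.15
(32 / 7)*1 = 32 / 7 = 4.57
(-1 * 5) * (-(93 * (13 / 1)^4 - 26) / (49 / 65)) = 863247775 / 49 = 17617301.53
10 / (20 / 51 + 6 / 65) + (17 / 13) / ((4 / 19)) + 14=1705853 / 41756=40.85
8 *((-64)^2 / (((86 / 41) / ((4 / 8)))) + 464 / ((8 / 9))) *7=3608080 / 43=83908.84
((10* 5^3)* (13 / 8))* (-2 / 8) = -8125 / 16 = -507.81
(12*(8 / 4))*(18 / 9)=48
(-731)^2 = 534361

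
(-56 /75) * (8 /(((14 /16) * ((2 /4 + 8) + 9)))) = -1024 /2625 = -0.39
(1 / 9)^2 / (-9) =-1 / 729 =-0.00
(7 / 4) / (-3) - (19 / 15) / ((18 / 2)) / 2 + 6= 2887 / 540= 5.35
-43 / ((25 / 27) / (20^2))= -18576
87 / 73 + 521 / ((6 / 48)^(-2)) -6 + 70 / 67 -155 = -47148557 / 313024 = -150.62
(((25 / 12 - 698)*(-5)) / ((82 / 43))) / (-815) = -359093 / 160392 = -2.24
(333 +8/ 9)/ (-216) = -3005/ 1944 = -1.55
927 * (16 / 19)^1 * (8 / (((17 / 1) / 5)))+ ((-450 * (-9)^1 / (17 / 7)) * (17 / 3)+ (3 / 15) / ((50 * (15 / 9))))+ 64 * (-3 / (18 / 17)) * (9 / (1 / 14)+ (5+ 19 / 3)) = -49478333779 / 3633750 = -13616.33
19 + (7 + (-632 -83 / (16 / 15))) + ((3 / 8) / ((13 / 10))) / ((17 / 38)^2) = -41018697 / 60112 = -682.37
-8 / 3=-2.67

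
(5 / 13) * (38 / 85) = 38 / 221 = 0.17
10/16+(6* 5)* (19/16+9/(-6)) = -35/4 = -8.75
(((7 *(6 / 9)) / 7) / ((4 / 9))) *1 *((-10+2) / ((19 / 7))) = -84 / 19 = -4.42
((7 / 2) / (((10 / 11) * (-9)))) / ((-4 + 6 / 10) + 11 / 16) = 44 / 279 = 0.16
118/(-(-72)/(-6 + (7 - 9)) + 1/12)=-1416/107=-13.23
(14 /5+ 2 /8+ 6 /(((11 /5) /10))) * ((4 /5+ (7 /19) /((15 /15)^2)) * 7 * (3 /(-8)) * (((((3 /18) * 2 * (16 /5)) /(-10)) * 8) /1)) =79.36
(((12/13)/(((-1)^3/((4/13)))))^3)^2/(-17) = -12230590464/396067447082177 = -0.00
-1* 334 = -334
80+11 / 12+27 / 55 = 53729 / 660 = 81.41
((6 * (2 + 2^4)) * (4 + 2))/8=81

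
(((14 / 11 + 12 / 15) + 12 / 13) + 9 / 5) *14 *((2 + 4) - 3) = 144018 / 715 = 201.42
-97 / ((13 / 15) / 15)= -21825 / 13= -1678.85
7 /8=0.88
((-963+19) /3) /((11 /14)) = -400.48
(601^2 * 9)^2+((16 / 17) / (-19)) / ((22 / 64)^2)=413019731034564539 / 39083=10567759154480.58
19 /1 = 19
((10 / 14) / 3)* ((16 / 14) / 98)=20 / 7203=0.00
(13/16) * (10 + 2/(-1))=13/2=6.50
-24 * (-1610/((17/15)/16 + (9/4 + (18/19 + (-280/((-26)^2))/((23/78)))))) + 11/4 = 30108747881/1451884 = 20737.71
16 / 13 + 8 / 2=5.23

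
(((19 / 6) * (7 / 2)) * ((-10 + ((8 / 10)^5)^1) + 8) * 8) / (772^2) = -115843 / 465612500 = -0.00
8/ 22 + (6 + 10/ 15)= 7.03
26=26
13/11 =1.18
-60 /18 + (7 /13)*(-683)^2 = 251183.05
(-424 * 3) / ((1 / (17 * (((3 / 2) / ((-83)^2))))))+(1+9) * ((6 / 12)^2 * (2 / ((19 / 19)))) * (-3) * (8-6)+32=-18658 / 6889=-2.71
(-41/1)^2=1681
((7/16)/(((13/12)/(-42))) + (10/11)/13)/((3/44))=-9662/39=-247.74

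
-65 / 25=-13 / 5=-2.60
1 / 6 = 0.17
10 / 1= 10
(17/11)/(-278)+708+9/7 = 15182851/21406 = 709.28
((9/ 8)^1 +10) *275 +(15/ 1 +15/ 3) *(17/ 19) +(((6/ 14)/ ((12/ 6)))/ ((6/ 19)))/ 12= 19645651/ 6384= 3077.33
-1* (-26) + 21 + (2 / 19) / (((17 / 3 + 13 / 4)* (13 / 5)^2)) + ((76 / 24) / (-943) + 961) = 1959507202165 / 1943958666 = 1008.00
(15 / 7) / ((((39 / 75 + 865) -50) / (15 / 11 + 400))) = 551875 / 523292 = 1.05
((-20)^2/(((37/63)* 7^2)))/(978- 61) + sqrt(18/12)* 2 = 3600/237503 + sqrt(6) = 2.46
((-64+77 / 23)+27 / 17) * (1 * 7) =-413.45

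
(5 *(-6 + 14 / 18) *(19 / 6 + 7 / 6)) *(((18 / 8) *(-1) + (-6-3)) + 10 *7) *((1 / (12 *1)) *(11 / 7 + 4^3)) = -12204725 / 336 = -36323.59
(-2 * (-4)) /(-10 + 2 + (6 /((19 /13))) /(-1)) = -76 /115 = -0.66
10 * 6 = 60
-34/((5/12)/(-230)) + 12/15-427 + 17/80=1467361/80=18342.01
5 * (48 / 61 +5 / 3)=2245 / 183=12.27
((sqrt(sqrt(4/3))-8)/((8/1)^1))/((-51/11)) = -11*sqrt(2)*3^(3/4)/1224 + 11/51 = 0.19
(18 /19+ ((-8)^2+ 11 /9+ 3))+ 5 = 12683 /171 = 74.17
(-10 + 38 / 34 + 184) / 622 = 0.28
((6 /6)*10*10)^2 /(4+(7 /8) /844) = 13504000 /5403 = 2499.35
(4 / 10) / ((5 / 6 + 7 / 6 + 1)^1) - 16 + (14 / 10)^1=-14.47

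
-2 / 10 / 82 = -1 / 410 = -0.00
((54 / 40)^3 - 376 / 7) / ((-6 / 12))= 2870219 / 28000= 102.51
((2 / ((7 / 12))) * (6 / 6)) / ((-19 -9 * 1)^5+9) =-24 / 120472513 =-0.00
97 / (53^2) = 97 / 2809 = 0.03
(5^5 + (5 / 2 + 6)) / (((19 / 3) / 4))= 37602 / 19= 1979.05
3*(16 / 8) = 6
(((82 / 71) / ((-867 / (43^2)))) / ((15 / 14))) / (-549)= 2122652 / 506921895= 0.00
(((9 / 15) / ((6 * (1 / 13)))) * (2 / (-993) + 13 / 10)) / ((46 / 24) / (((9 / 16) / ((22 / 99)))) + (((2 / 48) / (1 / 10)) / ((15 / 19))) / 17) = 230725989 / 107781875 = 2.14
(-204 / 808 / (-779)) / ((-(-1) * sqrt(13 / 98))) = 357 * sqrt(26) / 2045654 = 0.00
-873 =-873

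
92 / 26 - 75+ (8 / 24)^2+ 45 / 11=-86563 / 1287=-67.26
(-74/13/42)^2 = 1369/74529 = 0.02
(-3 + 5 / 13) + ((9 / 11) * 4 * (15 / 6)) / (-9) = -504 / 143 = -3.52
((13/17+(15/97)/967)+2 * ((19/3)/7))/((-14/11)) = -2.02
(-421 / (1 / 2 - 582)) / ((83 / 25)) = 21050 / 96529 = 0.22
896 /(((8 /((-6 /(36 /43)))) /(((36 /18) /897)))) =-4816 /2691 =-1.79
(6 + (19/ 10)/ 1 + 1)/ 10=89/ 100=0.89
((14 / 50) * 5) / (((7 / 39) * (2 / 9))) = 351 / 10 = 35.10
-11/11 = -1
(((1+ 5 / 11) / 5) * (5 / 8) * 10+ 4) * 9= 576 / 11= 52.36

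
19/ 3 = 6.33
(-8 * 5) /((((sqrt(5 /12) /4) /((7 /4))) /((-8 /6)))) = 448 * sqrt(15) /3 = 578.37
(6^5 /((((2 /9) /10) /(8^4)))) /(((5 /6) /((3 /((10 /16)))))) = 41278242816 /5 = 8255648563.20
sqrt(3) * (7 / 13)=0.93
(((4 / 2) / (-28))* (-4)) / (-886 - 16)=-0.00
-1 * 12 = -12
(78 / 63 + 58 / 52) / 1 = 1285 / 546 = 2.35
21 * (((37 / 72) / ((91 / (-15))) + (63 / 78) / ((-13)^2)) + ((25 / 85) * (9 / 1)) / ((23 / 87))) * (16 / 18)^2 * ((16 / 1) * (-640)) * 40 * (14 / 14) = -4697213989683200 / 69581187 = -67506953.99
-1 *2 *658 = -1316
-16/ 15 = -1.07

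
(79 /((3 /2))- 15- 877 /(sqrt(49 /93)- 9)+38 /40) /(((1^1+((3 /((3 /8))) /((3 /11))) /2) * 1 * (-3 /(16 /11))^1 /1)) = -61383368 /14509605- 24556 * sqrt(93) /967307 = -4.48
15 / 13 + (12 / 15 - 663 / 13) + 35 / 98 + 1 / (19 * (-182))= -420919 / 8645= -48.69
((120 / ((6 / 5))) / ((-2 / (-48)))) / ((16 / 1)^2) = 75 / 8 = 9.38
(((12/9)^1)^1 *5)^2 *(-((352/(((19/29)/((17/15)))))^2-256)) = -481503195136/29241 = -16466714.38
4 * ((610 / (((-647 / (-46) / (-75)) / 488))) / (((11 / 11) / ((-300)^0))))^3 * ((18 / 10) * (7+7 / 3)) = -72790638567447086899200000000 / 270840023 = -268758796285610590496.81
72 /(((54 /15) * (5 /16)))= 64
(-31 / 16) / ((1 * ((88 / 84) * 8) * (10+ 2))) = -217 / 11264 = -0.02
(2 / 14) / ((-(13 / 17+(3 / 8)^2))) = -1088 / 6895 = -0.16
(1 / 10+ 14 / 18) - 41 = -3611 / 90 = -40.12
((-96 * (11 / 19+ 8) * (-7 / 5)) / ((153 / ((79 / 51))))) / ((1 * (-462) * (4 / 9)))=-51508 / 906015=-0.06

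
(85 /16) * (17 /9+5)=2635 /72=36.60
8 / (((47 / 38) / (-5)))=-1520 / 47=-32.34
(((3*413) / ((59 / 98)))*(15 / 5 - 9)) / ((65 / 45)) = -111132 / 13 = -8548.62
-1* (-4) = 4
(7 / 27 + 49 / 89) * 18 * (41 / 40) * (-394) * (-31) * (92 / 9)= 1865471.72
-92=-92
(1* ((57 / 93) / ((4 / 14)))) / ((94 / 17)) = 2261 / 5828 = 0.39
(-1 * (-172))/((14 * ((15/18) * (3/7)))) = 172/5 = 34.40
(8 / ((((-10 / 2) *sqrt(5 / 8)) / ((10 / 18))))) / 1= -16 *sqrt(10) / 45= -1.12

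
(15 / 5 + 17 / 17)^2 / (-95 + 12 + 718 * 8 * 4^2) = 16 / 91821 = 0.00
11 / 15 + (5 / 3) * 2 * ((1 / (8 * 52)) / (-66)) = 0.73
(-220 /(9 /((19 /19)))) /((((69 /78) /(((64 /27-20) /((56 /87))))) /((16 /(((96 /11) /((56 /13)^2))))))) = 1870718080 /72657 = 25747.25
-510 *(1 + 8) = -4590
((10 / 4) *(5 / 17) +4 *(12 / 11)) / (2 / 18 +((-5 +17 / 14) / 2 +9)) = 240282 / 340153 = 0.71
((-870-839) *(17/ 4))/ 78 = -29053/ 312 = -93.12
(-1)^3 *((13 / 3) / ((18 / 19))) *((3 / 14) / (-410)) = 247 / 103320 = 0.00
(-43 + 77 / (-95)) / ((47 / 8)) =-33296 / 4465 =-7.46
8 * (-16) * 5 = -640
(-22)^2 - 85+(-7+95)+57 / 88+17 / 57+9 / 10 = 12260257 / 25080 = 488.85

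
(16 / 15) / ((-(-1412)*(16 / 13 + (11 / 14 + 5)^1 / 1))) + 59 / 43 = 398972489 / 290753745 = 1.37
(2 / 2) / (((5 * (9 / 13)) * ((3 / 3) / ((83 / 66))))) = 1079 / 2970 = 0.36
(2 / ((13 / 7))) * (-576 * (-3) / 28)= 864 / 13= 66.46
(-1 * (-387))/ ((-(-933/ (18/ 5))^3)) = 83592/ 3760028875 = 0.00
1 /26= 0.04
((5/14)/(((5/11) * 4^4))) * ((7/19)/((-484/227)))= -227/428032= -0.00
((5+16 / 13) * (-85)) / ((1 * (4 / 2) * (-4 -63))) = 6885 / 1742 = 3.95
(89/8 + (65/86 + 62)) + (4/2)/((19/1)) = 483573/6536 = 73.99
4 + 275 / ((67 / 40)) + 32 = 13412 / 67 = 200.18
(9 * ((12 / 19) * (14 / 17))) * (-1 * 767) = -1159704 / 323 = -3590.41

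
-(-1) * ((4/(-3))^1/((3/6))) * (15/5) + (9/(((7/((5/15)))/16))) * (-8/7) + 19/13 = -9157/637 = -14.38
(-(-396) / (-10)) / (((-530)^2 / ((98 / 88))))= -441 / 2809000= -0.00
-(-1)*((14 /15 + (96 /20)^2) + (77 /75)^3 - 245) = -92789092 /421875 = -219.94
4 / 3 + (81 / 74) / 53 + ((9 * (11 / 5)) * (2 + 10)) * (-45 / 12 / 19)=-10180817 / 223554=-45.54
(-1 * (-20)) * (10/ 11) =200/ 11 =18.18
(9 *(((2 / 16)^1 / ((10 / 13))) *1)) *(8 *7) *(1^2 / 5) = 819 / 50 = 16.38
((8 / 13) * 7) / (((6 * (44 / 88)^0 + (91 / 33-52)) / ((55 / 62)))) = -50820 / 575081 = -0.09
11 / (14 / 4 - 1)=4.40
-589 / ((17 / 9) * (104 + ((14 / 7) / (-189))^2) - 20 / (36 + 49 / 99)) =-36007732467 / 11975880512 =-3.01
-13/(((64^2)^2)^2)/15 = -13/4222124650659840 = -0.00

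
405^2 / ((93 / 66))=3608550 / 31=116404.84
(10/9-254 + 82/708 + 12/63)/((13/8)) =-155.44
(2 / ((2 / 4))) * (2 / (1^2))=8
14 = 14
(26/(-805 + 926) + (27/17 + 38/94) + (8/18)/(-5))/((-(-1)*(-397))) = -9216554/1727170335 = -0.01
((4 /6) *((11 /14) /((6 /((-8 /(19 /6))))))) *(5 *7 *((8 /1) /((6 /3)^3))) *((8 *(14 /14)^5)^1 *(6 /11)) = -640 /19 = -33.68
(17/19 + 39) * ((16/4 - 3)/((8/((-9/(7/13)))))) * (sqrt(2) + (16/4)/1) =-44343/133 - 44343 * sqrt(2)/532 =-451.28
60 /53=1.13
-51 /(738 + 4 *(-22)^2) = -51 /2674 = -0.02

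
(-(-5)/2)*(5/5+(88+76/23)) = 10615/46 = 230.76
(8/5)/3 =8/15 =0.53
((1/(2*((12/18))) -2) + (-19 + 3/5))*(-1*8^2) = 6288/5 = 1257.60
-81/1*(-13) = 1053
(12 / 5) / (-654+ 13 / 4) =-48 / 13015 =-0.00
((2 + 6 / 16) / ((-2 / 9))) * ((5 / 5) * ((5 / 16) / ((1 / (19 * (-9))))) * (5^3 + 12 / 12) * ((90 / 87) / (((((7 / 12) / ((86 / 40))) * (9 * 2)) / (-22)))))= -622394685 / 1856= -335341.96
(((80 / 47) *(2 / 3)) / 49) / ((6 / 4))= 0.02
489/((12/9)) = 366.75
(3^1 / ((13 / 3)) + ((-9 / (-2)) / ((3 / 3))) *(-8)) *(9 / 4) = -4131 / 52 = -79.44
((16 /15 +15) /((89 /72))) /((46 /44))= 127248 /10235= 12.43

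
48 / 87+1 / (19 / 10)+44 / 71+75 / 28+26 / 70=3714741 / 782420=4.75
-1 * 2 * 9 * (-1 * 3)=54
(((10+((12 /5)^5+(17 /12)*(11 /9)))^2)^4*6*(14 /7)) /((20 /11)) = 32026244230713283.67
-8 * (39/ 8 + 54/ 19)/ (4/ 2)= -1173/ 38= -30.87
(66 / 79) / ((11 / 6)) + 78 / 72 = 1459 / 948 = 1.54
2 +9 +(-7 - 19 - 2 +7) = -10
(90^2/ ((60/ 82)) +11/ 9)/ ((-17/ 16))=-1594256/ 153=-10419.97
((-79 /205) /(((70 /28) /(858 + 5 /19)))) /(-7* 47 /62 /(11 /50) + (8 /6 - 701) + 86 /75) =439294273 /2399517866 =0.18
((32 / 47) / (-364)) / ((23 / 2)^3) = -64 / 52038259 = -0.00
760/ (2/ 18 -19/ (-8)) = 54720/ 179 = 305.70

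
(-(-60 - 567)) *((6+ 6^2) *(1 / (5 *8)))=13167 / 20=658.35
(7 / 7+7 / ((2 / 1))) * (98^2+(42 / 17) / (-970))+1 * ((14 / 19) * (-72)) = 13524006069 / 313310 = 43164.94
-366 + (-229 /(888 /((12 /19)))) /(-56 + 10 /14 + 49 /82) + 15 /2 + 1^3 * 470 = 4921267125 /44135746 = 111.50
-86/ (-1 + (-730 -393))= 43/ 562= 0.08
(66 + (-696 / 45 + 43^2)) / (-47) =-28493 / 705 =-40.42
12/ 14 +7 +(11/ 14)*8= 99/ 7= 14.14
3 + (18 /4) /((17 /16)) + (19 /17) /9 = 1126 /153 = 7.36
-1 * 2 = -2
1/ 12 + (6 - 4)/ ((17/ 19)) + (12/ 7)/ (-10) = 15331/ 7140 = 2.15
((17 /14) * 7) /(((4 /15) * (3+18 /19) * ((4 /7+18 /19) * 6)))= 42959 /48480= 0.89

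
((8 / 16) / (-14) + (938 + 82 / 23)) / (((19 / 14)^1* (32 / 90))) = 27285525 / 13984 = 1951.20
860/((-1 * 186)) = -430/93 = -4.62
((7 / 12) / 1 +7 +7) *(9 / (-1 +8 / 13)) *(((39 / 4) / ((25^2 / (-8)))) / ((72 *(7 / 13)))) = 2197 / 2000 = 1.10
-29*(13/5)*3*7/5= -7917/25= -316.68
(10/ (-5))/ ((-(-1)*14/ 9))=-9/ 7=-1.29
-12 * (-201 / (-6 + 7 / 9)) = -21708 / 47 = -461.87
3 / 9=1 / 3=0.33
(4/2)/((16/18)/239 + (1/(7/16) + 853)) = 30114/12878093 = 0.00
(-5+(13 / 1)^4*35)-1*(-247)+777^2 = 1603606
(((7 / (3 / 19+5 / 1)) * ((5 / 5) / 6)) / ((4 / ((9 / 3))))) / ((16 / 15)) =285 / 1792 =0.16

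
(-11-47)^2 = 3364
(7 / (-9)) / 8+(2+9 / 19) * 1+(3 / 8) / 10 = 33023 / 13680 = 2.41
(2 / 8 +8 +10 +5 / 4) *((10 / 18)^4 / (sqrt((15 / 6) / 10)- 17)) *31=-251875 / 72171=-3.49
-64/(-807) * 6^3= 17.13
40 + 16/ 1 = 56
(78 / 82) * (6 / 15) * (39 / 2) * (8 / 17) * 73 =888264 / 3485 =254.88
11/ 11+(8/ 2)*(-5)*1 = -19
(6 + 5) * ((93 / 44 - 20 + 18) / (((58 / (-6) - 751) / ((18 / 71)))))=-135 / 324044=-0.00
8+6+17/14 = 213/14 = 15.21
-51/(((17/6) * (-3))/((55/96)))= 3.44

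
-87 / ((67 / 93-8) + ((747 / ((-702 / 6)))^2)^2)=-231087051 / 4394288056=-0.05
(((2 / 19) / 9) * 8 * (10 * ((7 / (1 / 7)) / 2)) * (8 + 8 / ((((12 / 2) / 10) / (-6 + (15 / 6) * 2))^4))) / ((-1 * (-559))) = 22140160 / 7742709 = 2.86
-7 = -7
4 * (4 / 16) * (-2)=-2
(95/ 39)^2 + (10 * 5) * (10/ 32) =262325/ 12168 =21.56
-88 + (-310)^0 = -87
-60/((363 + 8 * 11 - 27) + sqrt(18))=-12720/89879 + 90 * sqrt(2)/89879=-0.14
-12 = -12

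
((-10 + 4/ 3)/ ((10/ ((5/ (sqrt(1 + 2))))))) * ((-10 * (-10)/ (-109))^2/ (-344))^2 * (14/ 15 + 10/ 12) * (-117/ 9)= 1399531250 * sqrt(3)/ 7047038871603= 0.00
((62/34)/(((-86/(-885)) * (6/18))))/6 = 27435/2924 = 9.38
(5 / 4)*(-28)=-35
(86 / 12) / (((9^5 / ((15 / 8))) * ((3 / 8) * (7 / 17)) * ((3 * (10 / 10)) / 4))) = 7310 / 3720087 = 0.00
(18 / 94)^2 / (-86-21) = -81 / 236363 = -0.00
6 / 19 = 0.32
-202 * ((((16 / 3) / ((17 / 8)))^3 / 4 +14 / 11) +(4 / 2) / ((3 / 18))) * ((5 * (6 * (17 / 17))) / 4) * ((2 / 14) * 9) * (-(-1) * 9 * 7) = -114235002630 / 54043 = -2113779.82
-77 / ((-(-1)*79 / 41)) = -3157 / 79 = -39.96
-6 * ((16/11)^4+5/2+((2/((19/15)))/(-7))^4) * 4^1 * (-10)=7673056680446040/4581179456161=1674.91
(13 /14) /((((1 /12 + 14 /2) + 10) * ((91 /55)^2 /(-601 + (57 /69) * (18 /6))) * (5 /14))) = -19988232 /600691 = -33.28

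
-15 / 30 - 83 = -167 / 2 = -83.50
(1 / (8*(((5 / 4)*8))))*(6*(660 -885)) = -135 / 8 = -16.88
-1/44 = -0.02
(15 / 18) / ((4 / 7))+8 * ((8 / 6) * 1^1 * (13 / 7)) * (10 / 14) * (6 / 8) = 14195 / 1176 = 12.07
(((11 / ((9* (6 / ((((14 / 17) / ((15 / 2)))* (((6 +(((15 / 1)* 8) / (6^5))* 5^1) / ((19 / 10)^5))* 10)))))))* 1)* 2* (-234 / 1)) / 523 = -788387600000 / 16048932236361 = -0.05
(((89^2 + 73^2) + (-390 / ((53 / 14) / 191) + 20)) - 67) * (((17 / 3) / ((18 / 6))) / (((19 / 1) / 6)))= -3888478 / 1007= -3861.45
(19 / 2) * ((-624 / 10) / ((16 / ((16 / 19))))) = -156 / 5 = -31.20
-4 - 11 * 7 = -81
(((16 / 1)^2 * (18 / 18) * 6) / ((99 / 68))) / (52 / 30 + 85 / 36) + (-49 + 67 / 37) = 63136698 / 299959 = 210.48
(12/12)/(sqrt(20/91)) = sqrt(455)/10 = 2.13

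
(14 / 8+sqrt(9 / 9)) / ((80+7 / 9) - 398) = -99 / 11420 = -0.01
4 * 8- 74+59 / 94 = -3889 / 94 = -41.37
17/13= 1.31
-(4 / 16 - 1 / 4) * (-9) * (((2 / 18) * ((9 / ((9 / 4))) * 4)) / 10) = 0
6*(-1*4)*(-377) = 9048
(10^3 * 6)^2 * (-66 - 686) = -27072000000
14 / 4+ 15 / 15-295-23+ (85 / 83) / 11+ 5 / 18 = -2572982 / 8217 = -313.13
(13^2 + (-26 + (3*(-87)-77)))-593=-788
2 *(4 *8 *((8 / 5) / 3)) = 512 / 15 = 34.13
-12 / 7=-1.71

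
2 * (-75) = -150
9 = 9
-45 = -45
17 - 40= -23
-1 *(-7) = 7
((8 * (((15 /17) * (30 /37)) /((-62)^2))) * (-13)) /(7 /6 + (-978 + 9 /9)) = 0.00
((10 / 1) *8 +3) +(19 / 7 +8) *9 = 1256 / 7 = 179.43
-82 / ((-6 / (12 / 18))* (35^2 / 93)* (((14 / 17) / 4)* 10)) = 43214 / 128625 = 0.34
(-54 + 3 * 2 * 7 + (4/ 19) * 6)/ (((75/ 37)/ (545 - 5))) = -271728/ 95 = -2860.29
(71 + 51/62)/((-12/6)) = -4453/124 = -35.91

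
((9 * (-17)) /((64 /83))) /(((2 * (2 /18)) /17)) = -1942947 /128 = -15179.27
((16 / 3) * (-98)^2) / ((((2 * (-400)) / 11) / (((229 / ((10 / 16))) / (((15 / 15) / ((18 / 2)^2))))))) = -2612787408 / 125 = -20902299.26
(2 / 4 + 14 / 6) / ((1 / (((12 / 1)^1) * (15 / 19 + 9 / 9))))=1156 / 19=60.84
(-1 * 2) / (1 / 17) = -34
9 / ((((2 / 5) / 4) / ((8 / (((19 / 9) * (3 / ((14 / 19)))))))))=30240 / 361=83.77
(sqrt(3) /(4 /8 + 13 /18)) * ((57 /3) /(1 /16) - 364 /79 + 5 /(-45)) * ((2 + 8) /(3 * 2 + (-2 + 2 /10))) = 10639450 * sqrt(3) /18249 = 1009.81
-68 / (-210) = 34 / 105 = 0.32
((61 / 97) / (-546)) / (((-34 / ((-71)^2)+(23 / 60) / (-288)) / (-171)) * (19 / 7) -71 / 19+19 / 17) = 2574447572160 / 5854167971647151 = 0.00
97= 97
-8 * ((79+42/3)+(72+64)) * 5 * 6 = -54960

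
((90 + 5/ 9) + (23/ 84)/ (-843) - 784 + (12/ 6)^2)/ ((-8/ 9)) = 48820963/ 62944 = 775.63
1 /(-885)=-1 /885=-0.00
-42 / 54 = -7 / 9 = -0.78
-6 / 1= -6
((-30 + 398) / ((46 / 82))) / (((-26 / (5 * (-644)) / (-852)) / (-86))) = 5952842732.31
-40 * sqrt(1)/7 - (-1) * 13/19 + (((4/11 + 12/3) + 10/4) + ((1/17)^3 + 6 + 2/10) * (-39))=-17248683887/71877190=-239.97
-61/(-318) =0.19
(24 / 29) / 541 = 24 / 15689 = 0.00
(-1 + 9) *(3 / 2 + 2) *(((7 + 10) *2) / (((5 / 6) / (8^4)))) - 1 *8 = 23396312 / 5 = 4679262.40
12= 12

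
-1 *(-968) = 968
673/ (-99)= -6.80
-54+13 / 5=-257 / 5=-51.40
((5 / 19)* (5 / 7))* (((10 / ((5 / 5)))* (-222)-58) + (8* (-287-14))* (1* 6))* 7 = -22007.89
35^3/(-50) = -1715/2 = -857.50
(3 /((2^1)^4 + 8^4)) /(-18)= -1 /24672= -0.00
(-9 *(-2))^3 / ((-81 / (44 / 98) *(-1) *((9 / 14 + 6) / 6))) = 6336 / 217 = 29.20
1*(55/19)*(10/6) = 275/57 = 4.82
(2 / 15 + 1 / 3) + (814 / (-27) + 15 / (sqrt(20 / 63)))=-4007 / 135 + 9 * sqrt(35) / 2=-3.06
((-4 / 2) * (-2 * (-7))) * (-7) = 196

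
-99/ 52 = -1.90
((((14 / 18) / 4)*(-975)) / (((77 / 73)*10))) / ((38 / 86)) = -204035 / 5016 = -40.68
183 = 183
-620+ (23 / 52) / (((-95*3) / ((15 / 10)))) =-6125623 / 9880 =-620.00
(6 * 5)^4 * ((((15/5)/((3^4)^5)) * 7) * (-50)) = -3500000/14348907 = -0.24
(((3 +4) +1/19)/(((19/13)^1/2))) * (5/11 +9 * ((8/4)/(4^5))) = 2315989/508288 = 4.56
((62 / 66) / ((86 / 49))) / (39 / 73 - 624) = -110887 / 129165894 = -0.00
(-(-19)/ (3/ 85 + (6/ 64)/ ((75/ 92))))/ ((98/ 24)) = 775200/ 25039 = 30.96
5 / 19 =0.26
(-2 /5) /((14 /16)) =-16 /35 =-0.46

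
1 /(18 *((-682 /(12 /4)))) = -1 /4092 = -0.00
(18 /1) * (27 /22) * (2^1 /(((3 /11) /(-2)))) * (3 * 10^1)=-9720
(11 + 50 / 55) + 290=301.91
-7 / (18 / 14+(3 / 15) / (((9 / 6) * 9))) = -5.38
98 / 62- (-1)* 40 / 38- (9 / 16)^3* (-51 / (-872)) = 5517826881 / 2103738368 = 2.62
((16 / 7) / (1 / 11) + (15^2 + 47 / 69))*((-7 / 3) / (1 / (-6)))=242296 / 69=3511.54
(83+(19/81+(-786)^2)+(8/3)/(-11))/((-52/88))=-1101060364/1053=-1045641.37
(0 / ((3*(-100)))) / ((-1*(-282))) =0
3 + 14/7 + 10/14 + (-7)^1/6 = 191/42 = 4.55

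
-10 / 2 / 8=-5 / 8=-0.62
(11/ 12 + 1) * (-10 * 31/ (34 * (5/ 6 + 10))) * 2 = -713/ 221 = -3.23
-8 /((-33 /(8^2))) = 512 /33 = 15.52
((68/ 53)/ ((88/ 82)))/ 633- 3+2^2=369736/ 369039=1.00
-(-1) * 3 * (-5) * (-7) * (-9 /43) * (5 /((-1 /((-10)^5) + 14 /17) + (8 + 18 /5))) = -8032500000 /908160731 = -8.84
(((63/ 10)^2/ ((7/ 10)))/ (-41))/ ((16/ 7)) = -3969/ 6560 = -0.61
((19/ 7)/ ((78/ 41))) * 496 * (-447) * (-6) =172713648/ 91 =1897952.18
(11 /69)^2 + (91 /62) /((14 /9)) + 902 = 533080369 /590364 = 902.97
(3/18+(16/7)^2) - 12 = -1943/294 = -6.61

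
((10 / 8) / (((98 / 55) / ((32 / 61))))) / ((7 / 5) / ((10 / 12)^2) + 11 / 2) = 275000 / 5616331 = 0.05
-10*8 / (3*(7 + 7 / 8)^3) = -40960 / 750141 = -0.05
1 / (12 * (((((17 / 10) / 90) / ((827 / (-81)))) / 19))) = -392825 / 459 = -855.83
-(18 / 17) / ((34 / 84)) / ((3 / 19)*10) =-1.66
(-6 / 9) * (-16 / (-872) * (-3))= 4 / 109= 0.04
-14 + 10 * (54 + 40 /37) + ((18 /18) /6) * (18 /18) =119209 /222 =536.98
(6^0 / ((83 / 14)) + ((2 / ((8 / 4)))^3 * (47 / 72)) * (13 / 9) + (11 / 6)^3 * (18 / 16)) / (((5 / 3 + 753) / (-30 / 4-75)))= -0.88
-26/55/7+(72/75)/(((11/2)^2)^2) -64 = -164149542/2562175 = -64.07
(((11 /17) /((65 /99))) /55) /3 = 33 /5525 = 0.01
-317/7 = -45.29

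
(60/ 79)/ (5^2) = 12/ 395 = 0.03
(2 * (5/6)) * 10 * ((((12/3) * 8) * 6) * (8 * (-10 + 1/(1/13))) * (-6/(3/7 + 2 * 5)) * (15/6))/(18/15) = -6720000/73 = -92054.79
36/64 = 9/16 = 0.56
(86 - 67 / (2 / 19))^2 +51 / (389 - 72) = 384267921 / 1268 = 303050.41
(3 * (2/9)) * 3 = 2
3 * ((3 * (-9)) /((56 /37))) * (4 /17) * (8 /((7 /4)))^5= -50281316352 /2000033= -25140.24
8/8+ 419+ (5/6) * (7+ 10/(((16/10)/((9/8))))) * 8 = 12325/24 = 513.54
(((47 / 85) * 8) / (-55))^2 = 141376 / 21855625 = 0.01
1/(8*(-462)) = -1/3696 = -0.00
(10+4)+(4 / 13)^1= 186 / 13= 14.31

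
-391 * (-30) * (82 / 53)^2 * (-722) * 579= -32971710515760 / 2809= -11737881992.08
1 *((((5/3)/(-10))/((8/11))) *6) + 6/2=13/8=1.62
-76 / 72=-19 / 18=-1.06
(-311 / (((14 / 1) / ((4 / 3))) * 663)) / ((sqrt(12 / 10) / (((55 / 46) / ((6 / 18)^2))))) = -17105 * sqrt(30) / 213486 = -0.44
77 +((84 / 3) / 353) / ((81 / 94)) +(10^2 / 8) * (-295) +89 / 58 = -2992467052 / 829197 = -3608.87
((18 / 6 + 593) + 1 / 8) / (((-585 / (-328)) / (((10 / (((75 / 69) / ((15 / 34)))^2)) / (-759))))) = -4497167 / 6199050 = -0.73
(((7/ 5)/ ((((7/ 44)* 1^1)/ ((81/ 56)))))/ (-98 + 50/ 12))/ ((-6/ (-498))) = -11.26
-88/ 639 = -0.14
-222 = -222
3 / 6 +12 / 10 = 17 / 10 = 1.70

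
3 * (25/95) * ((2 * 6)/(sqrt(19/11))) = 180 * sqrt(209)/361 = 7.21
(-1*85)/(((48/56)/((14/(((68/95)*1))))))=-23275/12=-1939.58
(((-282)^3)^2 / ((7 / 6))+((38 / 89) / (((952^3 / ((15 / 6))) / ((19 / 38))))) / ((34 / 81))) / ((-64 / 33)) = -222270499859788.29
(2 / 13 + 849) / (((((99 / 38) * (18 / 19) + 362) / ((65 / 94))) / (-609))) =-981.14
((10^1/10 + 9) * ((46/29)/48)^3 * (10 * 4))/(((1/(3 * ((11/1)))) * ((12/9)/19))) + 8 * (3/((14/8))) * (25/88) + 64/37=331226512703/26681956224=12.41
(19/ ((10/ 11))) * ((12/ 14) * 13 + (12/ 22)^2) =239.10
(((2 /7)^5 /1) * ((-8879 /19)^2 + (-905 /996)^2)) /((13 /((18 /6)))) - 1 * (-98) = 316166261469428 /1630114812417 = 193.95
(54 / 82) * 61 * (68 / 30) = 18666 / 205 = 91.05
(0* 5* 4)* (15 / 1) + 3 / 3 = 1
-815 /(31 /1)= -815 /31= -26.29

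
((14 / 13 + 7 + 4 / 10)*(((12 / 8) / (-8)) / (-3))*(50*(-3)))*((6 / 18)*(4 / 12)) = -2755 / 312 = -8.83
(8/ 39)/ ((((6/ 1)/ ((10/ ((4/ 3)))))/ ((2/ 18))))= 10/ 351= 0.03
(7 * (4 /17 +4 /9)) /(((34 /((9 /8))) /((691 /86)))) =1.27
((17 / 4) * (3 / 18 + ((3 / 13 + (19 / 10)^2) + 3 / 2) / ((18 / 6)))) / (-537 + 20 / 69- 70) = -2968863 / 217687600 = -0.01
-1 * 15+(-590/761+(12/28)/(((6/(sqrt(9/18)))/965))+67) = 965 * sqrt(2)/28+38982/761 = 99.96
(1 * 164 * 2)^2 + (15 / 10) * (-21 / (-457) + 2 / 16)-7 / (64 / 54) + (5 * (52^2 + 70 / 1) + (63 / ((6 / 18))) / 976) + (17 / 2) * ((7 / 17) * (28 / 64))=27085309943 / 223016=121450.08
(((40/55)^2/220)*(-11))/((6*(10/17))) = -68/9075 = -0.01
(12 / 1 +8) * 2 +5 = 45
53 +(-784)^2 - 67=614642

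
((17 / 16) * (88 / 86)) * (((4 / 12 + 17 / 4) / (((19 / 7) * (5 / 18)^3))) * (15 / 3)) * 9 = 31490613 / 8170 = 3854.42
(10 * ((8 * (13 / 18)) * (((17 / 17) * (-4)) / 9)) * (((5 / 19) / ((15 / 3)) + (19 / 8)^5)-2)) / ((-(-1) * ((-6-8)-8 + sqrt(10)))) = 2979175225 * sqrt(10) / 746993664 + 32770927475 / 373496832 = 100.35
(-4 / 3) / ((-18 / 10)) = 20 / 27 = 0.74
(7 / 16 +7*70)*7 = 54929 / 16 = 3433.06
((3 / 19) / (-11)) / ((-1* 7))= 3 / 1463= 0.00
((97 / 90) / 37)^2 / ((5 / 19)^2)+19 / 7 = 5291004043 / 1940557500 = 2.73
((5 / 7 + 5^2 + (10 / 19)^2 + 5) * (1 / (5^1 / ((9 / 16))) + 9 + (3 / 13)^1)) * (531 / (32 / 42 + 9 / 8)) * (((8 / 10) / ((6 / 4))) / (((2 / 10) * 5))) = 323267216004 / 7438405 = 43459.21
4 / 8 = 1 / 2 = 0.50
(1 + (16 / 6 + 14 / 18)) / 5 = 8 / 9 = 0.89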